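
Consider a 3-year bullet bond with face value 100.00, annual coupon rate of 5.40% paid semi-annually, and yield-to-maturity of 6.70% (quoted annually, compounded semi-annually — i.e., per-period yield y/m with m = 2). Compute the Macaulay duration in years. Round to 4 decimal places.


Coupon per period c = face * coupon_rate / m = 2.700000
Periods per year m = 2; per-period yield y/m = 0.033500
Number of cashflows N = 6
Cashflows (t years, CF_t, discount factor 1/(1+y/m)^(m*t), PV):
  t = 0.5000: CF_t = 2.700000, DF = 0.967586, PV = 2.612482
  t = 1.0000: CF_t = 2.700000, DF = 0.936222, PV = 2.527801
  t = 1.5000: CF_t = 2.700000, DF = 0.905876, PV = 2.445864
  t = 2.0000: CF_t = 2.700000, DF = 0.876512, PV = 2.366584
  t = 2.5000: CF_t = 2.700000, DF = 0.848101, PV = 2.289873
  t = 3.0000: CF_t = 102.700000, DF = 0.820611, PV = 84.276707
Price P = sum_t PV_t = 96.519310
Macaulay numerator sum_t t * PV_t:
  t * PV_t at t = 0.5000: 1.306241
  t * PV_t at t = 1.0000: 2.527801
  t * PV_t at t = 1.5000: 3.668796
  t * PV_t at t = 2.0000: 4.733167
  t * PV_t at t = 2.5000: 5.724682
  t * PV_t at t = 3.0000: 252.830121
Macaulay duration D = (sum_t t * PV_t) / P = 270.790808 / 96.519310 = 2.805561

Answer: Macaulay duration = 2.8056 years


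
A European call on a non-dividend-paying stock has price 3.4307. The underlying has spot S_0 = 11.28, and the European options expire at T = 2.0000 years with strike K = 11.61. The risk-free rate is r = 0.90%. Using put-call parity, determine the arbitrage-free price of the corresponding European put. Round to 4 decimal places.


Put-call parity: C - P = S_0 * exp(-qT) - K * exp(-rT).
S_0 * exp(-qT) = 11.2800 * 1.00000000 = 11.28000000
K * exp(-rT) = 11.6100 * 0.98216103 = 11.40288959
P = C - S*exp(-qT) + K*exp(-rT)
P = 3.4307 - 11.28000000 + 11.40288959 = 3.5536

Answer: Put price = 3.5536


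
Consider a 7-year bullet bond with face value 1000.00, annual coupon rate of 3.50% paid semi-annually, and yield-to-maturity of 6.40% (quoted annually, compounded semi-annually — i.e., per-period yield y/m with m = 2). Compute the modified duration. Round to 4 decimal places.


Coupon per period c = face * coupon_rate / m = 17.500000
Periods per year m = 2; per-period yield y/m = 0.032000
Number of cashflows N = 14
Cashflows (t years, CF_t, discount factor 1/(1+y/m)^(m*t), PV):
  t = 0.5000: CF_t = 17.500000, DF = 0.968992, PV = 16.957364
  t = 1.0000: CF_t = 17.500000, DF = 0.938946, PV = 16.431555
  t = 1.5000: CF_t = 17.500000, DF = 0.909831, PV = 15.922049
  t = 2.0000: CF_t = 17.500000, DF = 0.881620, PV = 15.428342
  t = 2.5000: CF_t = 17.500000, DF = 0.854283, PV = 14.949944
  t = 3.0000: CF_t = 17.500000, DF = 0.827793, PV = 14.486380
  t = 3.5000: CF_t = 17.500000, DF = 0.802125, PV = 14.037190
  t = 4.0000: CF_t = 17.500000, DF = 0.777253, PV = 13.601928
  t = 4.5000: CF_t = 17.500000, DF = 0.753152, PV = 13.180163
  t = 5.0000: CF_t = 17.500000, DF = 0.729799, PV = 12.771476
  t = 5.5000: CF_t = 17.500000, DF = 0.707169, PV = 12.375461
  t = 6.0000: CF_t = 17.500000, DF = 0.685241, PV = 11.991726
  t = 6.5000: CF_t = 17.500000, DF = 0.663994, PV = 11.619889
  t = 7.0000: CF_t = 1017.500000, DF = 0.643405, PV = 654.664296
Price P = sum_t PV_t = 838.417761
First compute Macaulay numerator sum_t t * PV_t:
  t * PV_t at t = 0.5000: 8.478682
  t * PV_t at t = 1.0000: 16.431555
  t * PV_t at t = 1.5000: 23.883074
  t * PV_t at t = 2.0000: 30.856684
  t * PV_t at t = 2.5000: 37.374860
  t * PV_t at t = 3.0000: 43.459139
  t * PV_t at t = 3.5000: 49.130164
  t * PV_t at t = 4.0000: 54.407712
  t * PV_t at t = 4.5000: 59.310732
  t * PV_t at t = 5.0000: 63.857378
  t * PV_t at t = 5.5000: 68.065034
  t * PV_t at t = 6.0000: 71.950353
  t * PV_t at t = 6.5000: 75.529279
  t * PV_t at t = 7.0000: 4582.650069
Macaulay duration D = 5185.384715 / 838.417761 = 6.184727
Modified duration = D / (1 + y/m) = 6.184727 / (1 + 0.032000) = 5.992952

Answer: Modified duration = 5.9930


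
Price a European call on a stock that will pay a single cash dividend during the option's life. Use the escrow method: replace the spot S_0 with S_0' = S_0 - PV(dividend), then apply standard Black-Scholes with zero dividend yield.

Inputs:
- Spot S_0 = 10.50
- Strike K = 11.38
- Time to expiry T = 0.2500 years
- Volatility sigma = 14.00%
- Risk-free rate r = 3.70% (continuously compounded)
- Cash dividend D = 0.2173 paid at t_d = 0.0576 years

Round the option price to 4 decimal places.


PV(D) = D * exp(-r * t_d) = 0.2173 * 0.99787107 = 0.21683738
S_0' = S_0 - PV(D) = 10.5000 - 0.21683738 = 10.28316262
d1 = (ln(S_0'/K) + (r + sigma^2/2)*T) / (sigma*sqrt(T)) = -1.28070812
d2 = d1 - sigma*sqrt(T) = -1.35070812
exp(-rT) = 0.99079265
N(d1) = 0.10014810; N(d2) = 0.08839447
C = S_0' * N(d1) - K * exp(-rT) * N(d2) = 10.28316262 * 0.10014810 - 11.3800 * 0.99079265 * 0.08839447 = 0.0332

Answer: Price = 0.0332


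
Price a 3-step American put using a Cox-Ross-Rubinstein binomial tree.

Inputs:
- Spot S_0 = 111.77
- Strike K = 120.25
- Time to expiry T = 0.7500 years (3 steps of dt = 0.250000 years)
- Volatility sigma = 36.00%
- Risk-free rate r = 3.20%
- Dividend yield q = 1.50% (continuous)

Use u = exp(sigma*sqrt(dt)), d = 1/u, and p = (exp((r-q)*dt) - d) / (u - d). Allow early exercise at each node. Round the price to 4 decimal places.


dt = T/N = 0.250000
u = exp(sigma*sqrt(dt)) = 1.197217; d = 1/u = 0.835270
p = (exp((r-q)*dt) - d) / (u - d) = 0.466888
Discount per step: exp(-r*dt) = 0.992032
Stock lattice S(k, i) with i counting down-moves:
  k=0: S(0,0) = 111.7700
  k=1: S(1,0) = 133.8130; S(1,1) = 93.3582
  k=2: S(2,0) = 160.2032; S(2,1) = 111.7700; S(2,2) = 77.9793
  k=3: S(3,0) = 191.7981; S(3,1) = 133.8130; S(3,2) = 93.3582; S(3,3) = 65.1338
Terminal payoffs V(N, i) = max(K - S_T, 0):
  V(3,0) = 0.000000; V(3,1) = 0.000000; V(3,2) = 26.891848; V(3,3) = 55.116228
Backward induction: V(k, i) = exp(-r*dt) * [p * V(k+1, i) + (1-p) * V(k+1, i+1)]; then take max(V_cont, immediate exercise) for American.
  V(2,0) = exp(-r*dt) * [p*0.000000 + (1-p)*0.000000] = 0.000000; exercise = 0.000000; V(2,0) = max -> 0.000000
  V(2,1) = exp(-r*dt) * [p*0.000000 + (1-p)*26.891848] = 14.222130; exercise = 8.480000; V(2,1) = max -> 14.222130
  V(2,2) = exp(-r*dt) * [p*26.891848 + (1-p)*55.116228] = 41.604429; exercise = 42.270717; V(2,2) = max -> 42.270717
  V(1,0) = exp(-r*dt) * [p*0.000000 + (1-p)*14.222130] = 7.521572; exercise = 0.000000; V(1,0) = max -> 7.521572
  V(1,1) = exp(-r*dt) * [p*14.222130 + (1-p)*42.270717] = 28.942694; exercise = 26.891848; V(1,1) = max -> 28.942694
  V(0,0) = exp(-r*dt) * [p*7.521572 + (1-p)*28.942694] = 18.790499; exercise = 8.480000; V(0,0) = max -> 18.790499

Answer: Price = V(0,0) = 18.7905


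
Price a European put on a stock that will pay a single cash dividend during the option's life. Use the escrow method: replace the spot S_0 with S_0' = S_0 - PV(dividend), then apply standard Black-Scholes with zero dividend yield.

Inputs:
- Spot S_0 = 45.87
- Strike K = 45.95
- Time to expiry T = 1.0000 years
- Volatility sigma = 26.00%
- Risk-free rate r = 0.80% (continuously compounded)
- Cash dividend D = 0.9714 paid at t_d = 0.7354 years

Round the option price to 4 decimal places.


PV(D) = D * exp(-r * t_d) = 0.9714 * 0.99413407 = 0.96570184
S_0' = S_0 - PV(D) = 45.8700 - 0.96570184 = 44.90429816
d1 = (ln(S_0'/K) + (r + sigma^2/2)*T) / (sigma*sqrt(T)) = 0.07222950
d2 = d1 - sigma*sqrt(T) = -0.18777050
exp(-rT) = 0.99203191
N(-d1) = 0.47120964; N(-d2) = 0.57447172
P = K * exp(-rT) * N(-d2) - S_0' * N(-d1) = 45.9500 * 0.99203191 * 0.57447172 - 44.90429816 * 0.47120964 = 5.0273

Answer: Price = 5.0273


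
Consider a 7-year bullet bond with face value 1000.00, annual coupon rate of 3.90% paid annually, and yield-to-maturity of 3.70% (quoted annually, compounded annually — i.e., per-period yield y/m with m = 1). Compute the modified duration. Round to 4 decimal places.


Answer: Modified duration = 6.0410

Derivation:
Coupon per period c = face * coupon_rate / m = 39.000000
Periods per year m = 1; per-period yield y/m = 0.037000
Number of cashflows N = 7
Cashflows (t years, CF_t, discount factor 1/(1+y/m)^(m*t), PV):
  t = 1.0000: CF_t = 39.000000, DF = 0.964320, PV = 37.608486
  t = 2.0000: CF_t = 39.000000, DF = 0.929913, PV = 36.266621
  t = 3.0000: CF_t = 39.000000, DF = 0.896734, PV = 34.972634
  t = 4.0000: CF_t = 39.000000, DF = 0.864739, PV = 33.724815
  t = 5.0000: CF_t = 39.000000, DF = 0.833885, PV = 32.521519
  t = 6.0000: CF_t = 39.000000, DF = 0.804132, PV = 31.361156
  t = 7.0000: CF_t = 1039.000000, DF = 0.775441, PV = 805.683098
Price P = sum_t PV_t = 1012.138330
First compute Macaulay numerator sum_t t * PV_t:
  t * PV_t at t = 1.0000: 37.608486
  t * PV_t at t = 2.0000: 72.533242
  t * PV_t at t = 3.0000: 104.917901
  t * PV_t at t = 4.0000: 134.899262
  t * PV_t at t = 5.0000: 162.607596
  t * PV_t at t = 6.0000: 188.166939
  t * PV_t at t = 7.0000: 5639.781685
Macaulay duration D = 6340.515110 / 1012.138330 = 6.264475
Modified duration = D / (1 + y/m) = 6.264475 / (1 + 0.037000) = 6.040959


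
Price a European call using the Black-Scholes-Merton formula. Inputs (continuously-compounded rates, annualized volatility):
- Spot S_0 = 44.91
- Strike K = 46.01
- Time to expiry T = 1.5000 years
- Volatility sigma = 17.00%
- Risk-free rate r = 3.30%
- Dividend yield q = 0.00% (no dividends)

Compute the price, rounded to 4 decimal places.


d1 = (ln(S/K) + (r - q + 0.5*sigma^2) * T) / (sigma * sqrt(T)) = 0.22562549
d2 = d1 - sigma * sqrt(T) = 0.01741886
exp(-rT) = 0.95170516; exp(-qT) = 1.00000000
C = S_0 * exp(-qT) * N(d1) - K * exp(-rT) * N(d2)
N(d1) = 0.58925364; N(d2) = 0.50694877
C = 44.9100 * 1.00000000 * 0.58925364 - 46.0100 * 0.95170516 * 0.50694877 = 4.2651

Answer: Price = 4.2651


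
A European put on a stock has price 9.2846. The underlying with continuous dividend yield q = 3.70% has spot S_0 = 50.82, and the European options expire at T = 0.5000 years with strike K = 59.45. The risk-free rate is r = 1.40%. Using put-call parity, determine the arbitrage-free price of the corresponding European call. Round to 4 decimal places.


Put-call parity: C - P = S_0 * exp(-qT) - K * exp(-rT).
S_0 * exp(-qT) = 50.8200 * 0.98167007 = 49.88847319
K * exp(-rT) = 59.4500 * 0.99302444 = 59.03530313
C = P + S*exp(-qT) - K*exp(-rT)
C = 9.2846 + 49.88847319 - 59.03530313 = 0.1378

Answer: Call price = 0.1378


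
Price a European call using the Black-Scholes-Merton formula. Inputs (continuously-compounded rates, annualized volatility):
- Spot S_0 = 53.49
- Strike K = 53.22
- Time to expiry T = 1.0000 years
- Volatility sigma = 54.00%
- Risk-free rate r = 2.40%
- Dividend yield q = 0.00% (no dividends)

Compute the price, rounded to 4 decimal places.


Answer: Price = 12.0036

Derivation:
d1 = (ln(S/K) + (r - q + 0.5*sigma^2) * T) / (sigma * sqrt(T)) = 0.32381566
d2 = d1 - sigma * sqrt(T) = -0.21618434
exp(-rT) = 0.97628571; exp(-qT) = 1.00000000
C = S_0 * exp(-qT) * N(d1) - K * exp(-rT) * N(d2)
N(d1) = 0.62696120; N(d2) = 0.41442203
C = 53.4900 * 1.00000000 * 0.62696120 - 53.2200 * 0.97628571 * 0.41442203 = 12.0036


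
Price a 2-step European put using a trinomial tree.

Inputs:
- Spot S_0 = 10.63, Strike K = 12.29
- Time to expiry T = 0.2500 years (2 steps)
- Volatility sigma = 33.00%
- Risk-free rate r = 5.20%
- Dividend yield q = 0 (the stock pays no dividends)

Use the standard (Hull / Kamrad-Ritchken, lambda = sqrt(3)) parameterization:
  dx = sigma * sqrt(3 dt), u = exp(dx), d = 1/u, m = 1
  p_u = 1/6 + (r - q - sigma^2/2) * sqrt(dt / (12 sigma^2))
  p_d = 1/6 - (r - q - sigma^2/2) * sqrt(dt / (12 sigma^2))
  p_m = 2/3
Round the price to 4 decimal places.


Answer: Price = V(0,0) = 1.7574

Derivation:
dt = T/N = 0.125000; dx = sigma*sqrt(3*dt) = 0.202083
u = exp(dx) = 1.223949; d = 1/u = 0.817027
p_u = 0.165909, p_m = 0.666667, p_d = 0.167424
Discount per step: exp(-r*dt) = 0.993521
Stock lattice S(k, j) with j the centered position index:
  k=0: S(0,+0) = 10.6300
  k=1: S(1,-1) = 8.6850; S(1,+0) = 10.6300; S(1,+1) = 13.0106
  k=2: S(2,-2) = 7.0959; S(2,-1) = 8.6850; S(2,+0) = 10.6300; S(2,+1) = 13.0106; S(2,+2) = 15.9243
Terminal payoffs V(N, j) = max(K - S_T, 0):
  V(2,-2) = 5.194120; V(2,-1) = 3.605001; V(2,+0) = 1.660000; V(2,+1) = 0.000000; V(2,+2) = 0.000000
Backward induction: V(k, j) = exp(-r*dt) * [p_u * V(k+1, j+1) + p_m * V(k+1, j) + p_d * V(k+1, j-1)]
  V(1,-1) = exp(-r*dt) * [p_u*1.660000 + p_m*3.605001 + p_d*5.194120] = 3.525376
  V(1,+0) = exp(-r*dt) * [p_u*0.000000 + p_m*1.660000 + p_d*3.605001] = 1.699151
  V(1,+1) = exp(-r*dt) * [p_u*0.000000 + p_m*0.000000 + p_d*1.660000] = 0.276124
  V(0,+0) = exp(-r*dt) * [p_u*0.276124 + p_m*1.699151 + p_d*3.525376] = 1.757353


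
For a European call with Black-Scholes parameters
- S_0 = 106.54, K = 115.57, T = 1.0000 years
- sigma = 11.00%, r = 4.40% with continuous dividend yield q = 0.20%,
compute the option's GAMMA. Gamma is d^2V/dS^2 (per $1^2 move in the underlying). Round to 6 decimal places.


d1 = -0.3027809591; d2 = -0.4127809591
phi(d1) = 0.3810682874; exp(-qT) = 0.9980019987; exp(-rT) = 0.9569539575
Gamma = exp(-qT) * phi(d1) / (S * sigma * sqrt(T)) = 0.9980019987 * 0.3810682874 / (106.5400 * 0.1100 * 1.0000000000) = 0.032451

Answer: Gamma = 0.032451


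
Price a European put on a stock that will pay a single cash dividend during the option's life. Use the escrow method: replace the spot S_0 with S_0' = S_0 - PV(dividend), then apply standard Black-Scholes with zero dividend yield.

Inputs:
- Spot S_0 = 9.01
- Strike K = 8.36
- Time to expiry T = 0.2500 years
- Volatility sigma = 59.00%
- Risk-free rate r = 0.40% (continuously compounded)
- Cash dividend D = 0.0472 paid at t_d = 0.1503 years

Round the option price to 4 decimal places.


PV(D) = D * exp(-r * t_d) = 0.0472 * 0.99939898 = 0.04717163
S_0' = S_0 - PV(D) = 9.0100 - 0.04717163 = 8.96282837
d1 = (ln(S_0'/K) + (r + sigma^2/2)*T) / (sigma*sqrt(T)) = 0.38691497
d2 = d1 - sigma*sqrt(T) = 0.09191497
exp(-rT) = 0.99900050
N(-d1) = 0.34940958; N(-d2) = 0.46338280
P = K * exp(-rT) * N(-d2) - S_0' * N(-d1) = 8.3600 * 0.99900050 * 0.46338280 - 8.96282837 * 0.34940958 = 0.7383

Answer: Price = 0.7383


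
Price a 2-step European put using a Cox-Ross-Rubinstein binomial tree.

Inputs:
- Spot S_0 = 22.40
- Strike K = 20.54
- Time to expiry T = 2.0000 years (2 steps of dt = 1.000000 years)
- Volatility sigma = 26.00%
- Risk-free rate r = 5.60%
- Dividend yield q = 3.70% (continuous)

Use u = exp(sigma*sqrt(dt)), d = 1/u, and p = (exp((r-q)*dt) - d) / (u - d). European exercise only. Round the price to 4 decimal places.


dt = T/N = 1.000000
u = exp(sigma*sqrt(dt)) = 1.296930; d = 1/u = 0.771052
p = (exp((r-q)*dt) - d) / (u - d) = 0.471839
Discount per step: exp(-r*dt) = 0.945539
Stock lattice S(k, i) with i counting down-moves:
  k=0: S(0,0) = 22.4000
  k=1: S(1,0) = 29.0512; S(1,1) = 17.2716
  k=2: S(2,0) = 37.6774; S(2,1) = 22.4000; S(2,2) = 13.3173
Terminal payoffs V(N, i) = max(K - S_T, 0):
  V(2,0) = 0.000000; V(2,1) = 0.000000; V(2,2) = 7.222740
Backward induction: V(k, i) = exp(-r*dt) * [p * V(k+1, i) + (1-p) * V(k+1, i+1)].
  V(1,0) = exp(-r*dt) * [p*0.000000 + (1-p)*0.000000] = 0.000000
  V(1,1) = exp(-r*dt) * [p*0.000000 + (1-p)*7.222740] = 3.607013
  V(0,0) = exp(-r*dt) * [p*0.000000 + (1-p)*3.607013] = 1.801330

Answer: Price = V(0,0) = 1.8013


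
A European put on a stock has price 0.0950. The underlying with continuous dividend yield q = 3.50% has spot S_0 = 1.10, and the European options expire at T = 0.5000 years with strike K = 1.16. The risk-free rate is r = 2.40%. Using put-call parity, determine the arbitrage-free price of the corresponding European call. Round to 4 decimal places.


Answer: Call price = 0.0298

Derivation:
Put-call parity: C - P = S_0 * exp(-qT) - K * exp(-rT).
S_0 * exp(-qT) = 1.1000 * 0.98265224 = 1.08091746
K * exp(-rT) = 1.1600 * 0.98807171 = 1.14616319
C = P + S*exp(-qT) - K*exp(-rT)
C = 0.0950 + 1.08091746 - 1.14616319 = 0.0298


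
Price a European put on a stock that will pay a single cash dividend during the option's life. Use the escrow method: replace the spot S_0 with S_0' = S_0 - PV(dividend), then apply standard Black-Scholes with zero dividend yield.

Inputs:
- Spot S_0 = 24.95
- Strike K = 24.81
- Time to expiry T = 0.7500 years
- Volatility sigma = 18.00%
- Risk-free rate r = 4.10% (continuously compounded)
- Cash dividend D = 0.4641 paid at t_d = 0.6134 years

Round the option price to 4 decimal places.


PV(D) = D * exp(-r * t_d) = 0.4641 * 0.97516421 = 0.45257371
S_0' = S_0 - PV(D) = 24.9500 - 0.45257371 = 24.49742629
d1 = (ln(S_0'/K) + (r + sigma^2/2)*T) / (sigma*sqrt(T)) = 0.19386950
d2 = d1 - sigma*sqrt(T) = 0.03798493
exp(-rT) = 0.96971797
N(-d1) = 0.42313903; N(-d2) = 0.48484985
P = K * exp(-rT) * N(-d2) - S_0' * N(-d1) = 24.8100 * 0.96971797 * 0.48484985 - 24.49742629 * 0.42313903 = 1.2990

Answer: Price = 1.2990


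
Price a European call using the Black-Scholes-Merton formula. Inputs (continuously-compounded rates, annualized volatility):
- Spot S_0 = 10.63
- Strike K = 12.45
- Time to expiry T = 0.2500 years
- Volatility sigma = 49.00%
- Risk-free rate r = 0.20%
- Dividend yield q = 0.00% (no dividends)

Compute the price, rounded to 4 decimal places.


Answer: Price = 0.4411

Derivation:
d1 = (ln(S/K) + (r - q + 0.5*sigma^2) * T) / (sigma * sqrt(T)) = -0.52052217
d2 = d1 - sigma * sqrt(T) = -0.76552217
exp(-rT) = 0.99950012; exp(-qT) = 1.00000000
C = S_0 * exp(-qT) * N(d1) - K * exp(-rT) * N(d2)
N(d1) = 0.30134984; N(d2) = 0.22198034
C = 10.6300 * 1.00000000 * 0.30134984 - 12.4500 * 0.99950012 * 0.22198034 = 0.4411


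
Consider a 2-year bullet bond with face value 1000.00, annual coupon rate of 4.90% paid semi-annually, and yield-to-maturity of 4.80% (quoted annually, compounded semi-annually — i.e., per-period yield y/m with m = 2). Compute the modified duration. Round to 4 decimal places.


Coupon per period c = face * coupon_rate / m = 24.500000
Periods per year m = 2; per-period yield y/m = 0.024000
Number of cashflows N = 4
Cashflows (t years, CF_t, discount factor 1/(1+y/m)^(m*t), PV):
  t = 0.5000: CF_t = 24.500000, DF = 0.976562, PV = 23.925781
  t = 1.0000: CF_t = 24.500000, DF = 0.953674, PV = 23.365021
  t = 1.5000: CF_t = 24.500000, DF = 0.931323, PV = 22.817403
  t = 2.0000: CF_t = 1024.500000, DF = 0.909495, PV = 931.777322
Price P = sum_t PV_t = 1001.885527
First compute Macaulay numerator sum_t t * PV_t:
  t * PV_t at t = 0.5000: 11.962891
  t * PV_t at t = 1.0000: 23.365021
  t * PV_t at t = 1.5000: 34.226105
  t * PV_t at t = 2.0000: 1863.554644
Macaulay duration D = 1933.108660 / 1001.885527 = 1.929471
Modified duration = D / (1 + y/m) = 1.929471 / (1 + 0.024000) = 1.884249

Answer: Modified duration = 1.8842


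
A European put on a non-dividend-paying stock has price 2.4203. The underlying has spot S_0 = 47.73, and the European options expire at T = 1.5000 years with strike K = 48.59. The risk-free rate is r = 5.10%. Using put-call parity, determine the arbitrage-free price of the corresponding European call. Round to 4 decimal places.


Put-call parity: C - P = S_0 * exp(-qT) - K * exp(-rT).
S_0 * exp(-qT) = 47.7300 * 1.00000000 = 47.73000000
K * exp(-rT) = 48.5900 * 0.92635291 = 45.01148811
C = P + S*exp(-qT) - K*exp(-rT)
C = 2.4203 + 47.73000000 - 45.01148811 = 5.1388

Answer: Call price = 5.1388


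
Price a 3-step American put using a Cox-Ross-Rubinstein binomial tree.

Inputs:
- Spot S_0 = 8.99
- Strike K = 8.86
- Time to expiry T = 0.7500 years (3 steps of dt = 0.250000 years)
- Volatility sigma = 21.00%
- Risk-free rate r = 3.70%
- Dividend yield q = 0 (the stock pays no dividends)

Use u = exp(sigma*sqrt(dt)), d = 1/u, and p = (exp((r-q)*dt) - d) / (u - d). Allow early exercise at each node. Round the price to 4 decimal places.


Answer: Price = V(0,0) = 0.5382

Derivation:
dt = T/N = 0.250000
u = exp(sigma*sqrt(dt)) = 1.110711; d = 1/u = 0.900325
p = (exp((r-q)*dt) - d) / (u - d) = 0.517945
Discount per step: exp(-r*dt) = 0.990793
Stock lattice S(k, i) with i counting down-moves:
  k=0: S(0,0) = 8.9900
  k=1: S(1,0) = 9.9853; S(1,1) = 8.0939
  k=2: S(2,0) = 11.0908; S(2,1) = 8.9900; S(2,2) = 7.2872
  k=3: S(3,0) = 12.3186; S(3,1) = 9.9853; S(3,2) = 8.0939; S(3,3) = 6.5608
Terminal payoffs V(N, i) = max(K - S_T, 0):
  V(3,0) = 0.000000; V(3,1) = 0.000000; V(3,2) = 0.766083; V(3,3) = 2.299198
Backward induction: V(k, i) = exp(-r*dt) * [p * V(k+1, i) + (1-p) * V(k+1, i+1)]; then take max(V_cont, immediate exercise) for American.
  V(2,0) = exp(-r*dt) * [p*0.000000 + (1-p)*0.000000] = 0.000000; exercise = 0.000000; V(2,0) = max -> 0.000000
  V(2,1) = exp(-r*dt) * [p*0.000000 + (1-p)*0.766083] = 0.365894; exercise = 0.000000; V(2,1) = max -> 0.365894
  V(2,2) = exp(-r*dt) * [p*0.766083 + (1-p)*2.299198] = 1.491271; exercise = 1.572848; V(2,2) = max -> 1.572848
  V(1,0) = exp(-r*dt) * [p*0.000000 + (1-p)*0.365894] = 0.174757; exercise = 0.000000; V(1,0) = max -> 0.174757
  V(1,1) = exp(-r*dt) * [p*0.365894 + (1-p)*1.572848] = 0.938986; exercise = 0.766083; V(1,1) = max -> 0.938986
  V(0,0) = exp(-r*dt) * [p*0.174757 + (1-p)*0.938986] = 0.538157; exercise = 0.000000; V(0,0) = max -> 0.538157


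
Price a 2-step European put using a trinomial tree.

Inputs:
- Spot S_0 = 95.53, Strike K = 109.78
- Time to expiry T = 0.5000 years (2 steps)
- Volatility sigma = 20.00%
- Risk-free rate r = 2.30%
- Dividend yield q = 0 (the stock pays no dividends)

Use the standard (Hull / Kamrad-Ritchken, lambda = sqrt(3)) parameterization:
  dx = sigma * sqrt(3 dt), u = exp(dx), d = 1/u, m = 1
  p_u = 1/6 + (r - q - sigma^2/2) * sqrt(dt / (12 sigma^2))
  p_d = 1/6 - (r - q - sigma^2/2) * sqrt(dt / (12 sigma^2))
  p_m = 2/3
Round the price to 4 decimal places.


Answer: Price = V(0,0) = 14.5568

Derivation:
dt = T/N = 0.250000; dx = sigma*sqrt(3*dt) = 0.173205
u = exp(dx) = 1.189110; d = 1/u = 0.840965
p_u = 0.168832, p_m = 0.666667, p_d = 0.164502
Discount per step: exp(-r*dt) = 0.994266
Stock lattice S(k, j) with j the centered position index:
  k=0: S(0,+0) = 95.5300
  k=1: S(1,-1) = 80.3374; S(1,+0) = 95.5300; S(1,+1) = 113.5957
  k=2: S(2,-2) = 67.5610; S(2,-1) = 80.3374; S(2,+0) = 95.5300; S(2,+1) = 113.5957; S(2,+2) = 135.0777
Terminal payoffs V(N, j) = max(K - S_T, 0):
  V(2,-2) = 42.219049; V(2,-1) = 29.442601; V(2,+0) = 14.250000; V(2,+1) = 0.000000; V(2,+2) = 0.000000
Backward induction: V(k, j) = exp(-r*dt) * [p_u * V(k+1, j+1) + p_m * V(k+1, j) + p_d * V(k+1, j-1)]
  V(1,-1) = exp(-r*dt) * [p_u*14.250000 + p_m*29.442601 + p_d*42.219049] = 28.813201
  V(1,+0) = exp(-r*dt) * [p_u*0.000000 + p_m*14.250000 + p_d*29.442601] = 14.261117
  V(1,+1) = exp(-r*dt) * [p_u*0.000000 + p_m*0.000000 + p_d*14.250000] = 2.330708
  V(0,+0) = exp(-r*dt) * [p_u*2.330708 + p_m*14.261117 + p_d*28.813201] = 14.556784


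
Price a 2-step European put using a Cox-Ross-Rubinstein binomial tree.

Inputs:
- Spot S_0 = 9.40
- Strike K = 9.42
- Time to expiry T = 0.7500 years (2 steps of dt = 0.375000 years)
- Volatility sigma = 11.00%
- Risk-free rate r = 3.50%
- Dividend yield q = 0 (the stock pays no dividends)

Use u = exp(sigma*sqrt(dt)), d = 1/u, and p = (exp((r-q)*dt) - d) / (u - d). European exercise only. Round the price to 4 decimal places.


dt = T/N = 0.375000
u = exp(sigma*sqrt(dt)) = 1.069682; d = 1/u = 0.934858
p = (exp((r-q)*dt) - d) / (u - d) = 0.581157
Discount per step: exp(-r*dt) = 0.986961
Stock lattice S(k, i) with i counting down-moves:
  k=0: S(0,0) = 9.4000
  k=1: S(1,0) = 10.0550; S(1,1) = 8.7877
  k=2: S(2,0) = 10.7557; S(2,1) = 9.4000; S(2,2) = 8.2152
Terminal payoffs V(N, i) = max(K - S_T, 0):
  V(2,0) = 0.000000; V(2,1) = 0.020000; V(2,2) = 1.204786
Backward induction: V(k, i) = exp(-r*dt) * [p * V(k+1, i) + (1-p) * V(k+1, i+1)].
  V(1,0) = exp(-r*dt) * [p*0.000000 + (1-p)*0.020000] = 0.008268
  V(1,1) = exp(-r*dt) * [p*0.020000 + (1-p)*1.204786] = 0.509508
  V(0,0) = exp(-r*dt) * [p*0.008268 + (1-p)*0.509508] = 0.215363

Answer: Price = V(0,0) = 0.2154


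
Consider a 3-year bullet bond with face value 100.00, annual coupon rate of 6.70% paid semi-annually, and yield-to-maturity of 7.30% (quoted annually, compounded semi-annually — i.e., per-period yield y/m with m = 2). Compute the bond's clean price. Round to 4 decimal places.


Answer: Price = 98.4093

Derivation:
Coupon per period c = face * coupon_rate / m = 3.350000
Periods per year m = 2; per-period yield y/m = 0.036500
Number of cashflows N = 6
Cashflows (t years, CF_t, discount factor 1/(1+y/m)^(m*t), PV):
  t = 0.5000: CF_t = 3.350000, DF = 0.964785, PV = 3.232031
  t = 1.0000: CF_t = 3.350000, DF = 0.930811, PV = 3.118216
  t = 1.5000: CF_t = 3.350000, DF = 0.898033, PV = 3.008409
  t = 2.0000: CF_t = 3.350000, DF = 0.866409, PV = 2.902469
  t = 2.5000: CF_t = 3.350000, DF = 0.835898, PV = 2.800259
  t = 3.0000: CF_t = 103.350000, DF = 0.806462, PV = 83.347896
Price P = sum_t PV_t = 98.409281


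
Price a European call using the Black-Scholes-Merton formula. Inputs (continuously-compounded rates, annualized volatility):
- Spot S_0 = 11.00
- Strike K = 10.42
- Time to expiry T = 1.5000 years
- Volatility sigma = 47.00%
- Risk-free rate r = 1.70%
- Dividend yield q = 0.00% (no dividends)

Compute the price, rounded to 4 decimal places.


d1 = (ln(S/K) + (r - q + 0.5*sigma^2) * T) / (sigma * sqrt(T)) = 0.42621684
d2 = d1 - sigma * sqrt(T) = -0.14941325
exp(-rT) = 0.97482238; exp(-qT) = 1.00000000
C = S_0 * exp(-qT) * N(d1) - K * exp(-rT) * N(d2)
N(d1) = 0.66502508; N(d2) = 0.44061378
C = 11.0000 * 1.00000000 * 0.66502508 - 10.4200 * 0.97482238 * 0.44061378 = 2.8397

Answer: Price = 2.8397


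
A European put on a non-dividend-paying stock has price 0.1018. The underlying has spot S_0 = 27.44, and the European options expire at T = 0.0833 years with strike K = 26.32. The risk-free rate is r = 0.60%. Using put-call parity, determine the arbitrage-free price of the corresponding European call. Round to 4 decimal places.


Put-call parity: C - P = S_0 * exp(-qT) - K * exp(-rT).
S_0 * exp(-qT) = 27.4400 * 1.00000000 = 27.44000000
K * exp(-rT) = 26.3200 * 0.99950032 = 26.30684855
C = P + S*exp(-qT) - K*exp(-rT)
C = 0.1018 + 27.44000000 - 26.30684855 = 1.2350

Answer: Call price = 1.2350


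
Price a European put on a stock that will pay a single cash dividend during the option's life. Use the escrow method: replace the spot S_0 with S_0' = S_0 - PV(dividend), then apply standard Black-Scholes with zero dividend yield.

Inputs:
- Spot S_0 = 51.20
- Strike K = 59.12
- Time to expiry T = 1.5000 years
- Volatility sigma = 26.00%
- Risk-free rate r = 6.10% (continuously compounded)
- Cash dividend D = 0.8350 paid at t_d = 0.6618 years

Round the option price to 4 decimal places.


Answer: Price = 8.5255

Derivation:
PV(D) = D * exp(-r * t_d) = 0.8350 * 0.96043420 = 0.80196256
S_0' = S_0 - PV(D) = 51.2000 - 0.80196256 = 50.39803744
d1 = (ln(S_0'/K) + (r + sigma^2/2)*T) / (sigma*sqrt(T)) = -0.05469598
d2 = d1 - sigma*sqrt(T) = -0.37312965
exp(-rT) = 0.91256132
N(-d1) = 0.52180966; N(-d2) = 0.64547402
P = K * exp(-rT) * N(-d2) - S_0' * N(-d1) = 59.1200 * 0.91256132 * 0.64547402 - 50.39803744 * 0.52180966 = 8.5255


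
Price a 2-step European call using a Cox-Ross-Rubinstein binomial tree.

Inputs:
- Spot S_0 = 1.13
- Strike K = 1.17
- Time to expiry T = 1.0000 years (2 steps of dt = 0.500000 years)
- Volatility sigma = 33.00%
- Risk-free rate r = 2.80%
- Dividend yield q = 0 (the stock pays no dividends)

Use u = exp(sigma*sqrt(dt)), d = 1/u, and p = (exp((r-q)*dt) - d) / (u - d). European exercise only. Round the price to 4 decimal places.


Answer: Price = V(0,0) = 0.1368

Derivation:
dt = T/N = 0.500000
u = exp(sigma*sqrt(dt)) = 1.262817; d = 1/u = 0.791880
p = (exp((r-q)*dt) - d) / (u - d) = 0.471864
Discount per step: exp(-r*dt) = 0.986098
Stock lattice S(k, i) with i counting down-moves:
  k=0: S(0,0) = 1.1300
  k=1: S(1,0) = 1.4270; S(1,1) = 0.8948
  k=2: S(2,0) = 1.8020; S(2,1) = 1.1300; S(2,2) = 0.7086
Terminal payoffs V(N, i) = max(S_T - K, 0):
  V(2,0) = 0.632020; V(2,1) = 0.000000; V(2,2) = 0.000000
Backward induction: V(k, i) = exp(-r*dt) * [p * V(k+1, i) + (1-p) * V(k+1, i+1)].
  V(1,0) = exp(-r*dt) * [p*0.632020 + (1-p)*0.000000] = 0.294081
  V(1,1) = exp(-r*dt) * [p*0.000000 + (1-p)*0.000000] = 0.000000
  V(0,0) = exp(-r*dt) * [p*0.294081 + (1-p)*0.000000] = 0.136837


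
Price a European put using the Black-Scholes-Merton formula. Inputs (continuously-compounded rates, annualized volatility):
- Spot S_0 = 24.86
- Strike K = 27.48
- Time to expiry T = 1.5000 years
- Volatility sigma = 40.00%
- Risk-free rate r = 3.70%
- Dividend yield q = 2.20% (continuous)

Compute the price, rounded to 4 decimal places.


d1 = (ln(S/K) + (r - q + 0.5*sigma^2) * T) / (sigma * sqrt(T)) = 0.08634782
d2 = d1 - sigma * sqrt(T) = -0.40355013
exp(-rT) = 0.94601202; exp(-qT) = 0.96753856
P = K * exp(-rT) * N(-d2) - S_0 * exp(-qT) * N(-d1)
N(-d1) = 0.46559496; N(-d2) = 0.65672822
P = 27.4800 * 0.94601202 * 0.65672822 - 24.8600 * 0.96753856 * 0.46559496 = 5.8736

Answer: Price = 5.8736


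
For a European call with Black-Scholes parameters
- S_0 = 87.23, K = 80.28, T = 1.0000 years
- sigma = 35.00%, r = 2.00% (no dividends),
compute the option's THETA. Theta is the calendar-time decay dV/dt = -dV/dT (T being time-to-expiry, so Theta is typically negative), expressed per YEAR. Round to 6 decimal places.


d1 = 0.4693650986; d2 = 0.1193650986
phi(d1) = 0.3573318665; exp(-qT) = 1.0000000000; exp(-rT) = 0.9801986733
Theta = -S*exp(-qT)*phi(d1)*sigma/(2*sqrt(T)) - r*K*exp(-rT)*N(d2) + q*S*exp(-qT)*N(d1)
N(d1) = 0.6805956545; N(d2) = 0.5475069446; sqrt(T) = 1.0000000000
Term 1 = -87.2300 * 1.0000000000 * 0.3573318665 * 0.3500 / (2 * 1.0000000000) = -5.4547602751
Term 2 = -0.0200 * 80.2800 * 0.9801986733 * 0.5475069446 = -0.8616702564
Term 3 = 0 (no dividend yield, q = 0)
Theta = -5.4547602751 + (-0.8616702564) + (0.0000000000) = -6.316431

Answer: Theta = -6.316431


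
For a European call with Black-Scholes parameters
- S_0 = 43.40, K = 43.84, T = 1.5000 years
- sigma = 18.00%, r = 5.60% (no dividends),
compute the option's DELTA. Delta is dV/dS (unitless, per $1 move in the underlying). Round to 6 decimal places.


d1 = 0.4455023008; d2 = 0.2250482240
phi(d1) = 0.3612537412; exp(-qT) = 1.0000000000; exp(-rT) = 0.9194312561
N(d1) = 0.6720216013
Delta = exp(-qT) * N(d1) = 1.0000000000 * 0.6720216013 = 0.672022

Answer: Delta = 0.672022


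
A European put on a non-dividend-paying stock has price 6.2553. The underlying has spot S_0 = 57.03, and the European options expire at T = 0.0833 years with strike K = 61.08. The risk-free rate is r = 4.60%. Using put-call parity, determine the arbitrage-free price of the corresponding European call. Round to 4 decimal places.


Answer: Call price = 2.4389

Derivation:
Put-call parity: C - P = S_0 * exp(-qT) - K * exp(-rT).
S_0 * exp(-qT) = 57.0300 * 1.00000000 = 57.03000000
K * exp(-rT) = 61.0800 * 0.99617553 = 60.84640149
C = P + S*exp(-qT) - K*exp(-rT)
C = 6.2553 + 57.03000000 - 60.84640149 = 2.4389


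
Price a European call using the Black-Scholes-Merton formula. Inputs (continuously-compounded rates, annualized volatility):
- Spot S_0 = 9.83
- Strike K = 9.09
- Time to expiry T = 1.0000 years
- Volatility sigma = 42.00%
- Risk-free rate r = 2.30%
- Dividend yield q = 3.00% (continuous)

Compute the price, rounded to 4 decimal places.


Answer: Price = 1.8819

Derivation:
d1 = (ln(S/K) + (r - q + 0.5*sigma^2) * T) / (sigma * sqrt(T)) = 0.37967625
d2 = d1 - sigma * sqrt(T) = -0.04032375
exp(-rT) = 0.97726248; exp(-qT) = 0.97044553
C = S_0 * exp(-qT) * N(d1) - K * exp(-rT) * N(d2)
N(d1) = 0.64790712; N(d2) = 0.48391751
C = 9.8300 * 0.97044553 * 0.64790712 - 9.0900 * 0.97726248 * 0.48391751 = 1.8819


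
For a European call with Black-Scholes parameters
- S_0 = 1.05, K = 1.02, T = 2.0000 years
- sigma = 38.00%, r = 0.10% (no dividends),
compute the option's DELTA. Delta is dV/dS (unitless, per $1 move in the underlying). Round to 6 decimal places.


d1 = 0.3263624123; d2 = -0.2110387414
phi(d1) = 0.3782519597; exp(-qT) = 1.0000000000; exp(-rT) = 0.9980019987
N(d1) = 0.6279249137
Delta = exp(-qT) * N(d1) = 1.0000000000 * 0.6279249137 = 0.627925

Answer: Delta = 0.627925


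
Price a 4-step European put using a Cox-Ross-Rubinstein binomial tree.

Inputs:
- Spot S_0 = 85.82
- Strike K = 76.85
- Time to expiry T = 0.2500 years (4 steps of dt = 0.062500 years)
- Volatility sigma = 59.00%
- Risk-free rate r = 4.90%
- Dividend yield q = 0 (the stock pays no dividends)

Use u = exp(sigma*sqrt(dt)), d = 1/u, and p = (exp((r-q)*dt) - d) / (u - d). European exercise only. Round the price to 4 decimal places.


dt = T/N = 0.062500
u = exp(sigma*sqrt(dt)) = 1.158933; d = 1/u = 0.862862
p = (exp((r-q)*dt) - d) / (u - d) = 0.473551
Discount per step: exp(-r*dt) = 0.996942
Stock lattice S(k, i) with i counting down-moves:
  k=0: S(0,0) = 85.8200
  k=1: S(1,0) = 99.4597; S(1,1) = 74.0509
  k=2: S(2,0) = 115.2671; S(2,1) = 85.8200; S(2,2) = 63.8957
  k=3: S(3,0) = 133.5869; S(3,1) = 99.4597; S(3,2) = 74.0509; S(3,3) = 55.1332
  k=4: S(4,0) = 154.8183; S(4,1) = 115.2671; S(4,2) = 85.8200; S(4,3) = 63.8957; S(4,4) = 47.5724
Terminal payoffs V(N, i) = max(K - S_T, 0):
  V(4,0) = 0.000000; V(4,1) = 0.000000; V(4,2) = 0.000000; V(4,3) = 12.954299; V(4,4) = 29.277632
Backward induction: V(k, i) = exp(-r*dt) * [p * V(k+1, i) + (1-p) * V(k+1, i+1)].
  V(3,0) = exp(-r*dt) * [p*0.000000 + (1-p)*0.000000] = 0.000000
  V(3,1) = exp(-r*dt) * [p*0.000000 + (1-p)*0.000000] = 0.000000
  V(3,2) = exp(-r*dt) * [p*0.000000 + (1-p)*12.954299] = 6.798919
  V(3,3) = exp(-r*dt) * [p*12.954299 + (1-p)*29.277632] = 21.481807
  V(2,0) = exp(-r*dt) * [p*0.000000 + (1-p)*0.000000] = 0.000000
  V(2,1) = exp(-r*dt) * [p*0.000000 + (1-p)*6.798919] = 3.568337
  V(2,2) = exp(-r*dt) * [p*6.798919 + (1-p)*21.481807] = 14.484279
  V(1,0) = exp(-r*dt) * [p*0.000000 + (1-p)*3.568337] = 1.872802
  V(1,1) = exp(-r*dt) * [p*3.568337 + (1-p)*14.484279] = 9.286536
  V(0,0) = exp(-r*dt) * [p*1.872802 + (1-p)*9.286536] = 5.758091

Answer: Price = V(0,0) = 5.7581


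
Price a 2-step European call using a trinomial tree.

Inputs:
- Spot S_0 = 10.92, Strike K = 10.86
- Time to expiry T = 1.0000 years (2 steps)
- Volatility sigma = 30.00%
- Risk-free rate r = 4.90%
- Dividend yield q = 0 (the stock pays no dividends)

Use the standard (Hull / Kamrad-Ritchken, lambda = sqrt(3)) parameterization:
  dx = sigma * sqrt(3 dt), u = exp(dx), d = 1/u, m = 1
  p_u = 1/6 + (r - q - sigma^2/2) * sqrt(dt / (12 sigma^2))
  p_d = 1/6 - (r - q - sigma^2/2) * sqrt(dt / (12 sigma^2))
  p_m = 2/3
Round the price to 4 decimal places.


Answer: Price = V(0,0) = 1.4095

Derivation:
dt = T/N = 0.500000; dx = sigma*sqrt(3*dt) = 0.367423
u = exp(dx) = 1.444009; d = 1/u = 0.692516
p_u = 0.169388, p_m = 0.666667, p_d = 0.163945
Discount per step: exp(-r*dt) = 0.975798
Stock lattice S(k, j) with j the centered position index:
  k=0: S(0,+0) = 10.9200
  k=1: S(1,-1) = 7.5623; S(1,+0) = 10.9200; S(1,+1) = 15.7686
  k=2: S(2,-2) = 5.2370; S(2,-1) = 7.5623; S(2,+0) = 10.9200; S(2,+1) = 15.7686; S(2,+2) = 22.7700
Terminal payoffs V(N, j) = max(S_T - K, 0):
  V(2,-2) = 0.000000; V(2,-1) = 0.000000; V(2,+0) = 0.060000; V(2,+1) = 4.908581; V(2,+2) = 11.909978
Backward induction: V(k, j) = exp(-r*dt) * [p_u * V(k+1, j+1) + p_m * V(k+1, j) + p_d * V(k+1, j-1)]
  V(1,-1) = exp(-r*dt) * [p_u*0.060000 + p_m*0.000000 + p_d*0.000000] = 0.009917
  V(1,+0) = exp(-r*dt) * [p_u*4.908581 + p_m*0.060000 + p_d*0.000000] = 0.850365
  V(1,+1) = exp(-r*dt) * [p_u*11.909978 + p_m*4.908581 + p_d*0.060000] = 5.171372
  V(0,+0) = exp(-r*dt) * [p_u*5.171372 + p_m*0.850365 + p_d*0.009917] = 1.409546


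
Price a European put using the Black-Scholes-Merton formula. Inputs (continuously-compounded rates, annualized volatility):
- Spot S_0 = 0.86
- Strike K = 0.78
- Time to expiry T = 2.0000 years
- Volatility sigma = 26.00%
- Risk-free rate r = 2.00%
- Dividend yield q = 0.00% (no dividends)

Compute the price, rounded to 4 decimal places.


Answer: Price = 0.0701

Derivation:
d1 = (ln(S/K) + (r - q + 0.5*sigma^2) * T) / (sigma * sqrt(T)) = 0.55817505
d2 = d1 - sigma * sqrt(T) = 0.19047953
exp(-rT) = 0.96078944; exp(-qT) = 1.00000000
P = K * exp(-rT) * N(-d2) - S_0 * exp(-qT) * N(-d1)
N(-d1) = 0.28836243; N(-d2) = 0.42446669
P = 0.7800 * 0.96078944 * 0.42446669 - 0.8600 * 1.00000000 * 0.28836243 = 0.0701


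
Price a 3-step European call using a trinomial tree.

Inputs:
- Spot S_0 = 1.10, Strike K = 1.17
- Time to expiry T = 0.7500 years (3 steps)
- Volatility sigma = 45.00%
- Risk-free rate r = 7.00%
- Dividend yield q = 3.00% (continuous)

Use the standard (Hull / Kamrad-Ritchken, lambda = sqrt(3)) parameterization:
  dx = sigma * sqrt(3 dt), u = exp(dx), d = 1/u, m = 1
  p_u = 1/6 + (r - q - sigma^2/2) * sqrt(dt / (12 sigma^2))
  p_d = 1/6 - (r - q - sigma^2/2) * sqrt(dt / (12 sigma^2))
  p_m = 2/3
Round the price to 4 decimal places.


Answer: Price = V(0,0) = 0.1472

Derivation:
dt = T/N = 0.250000; dx = sigma*sqrt(3*dt) = 0.389711
u = exp(dx) = 1.476555; d = 1/u = 0.677252
p_u = 0.147021, p_m = 0.666667, p_d = 0.186313
Discount per step: exp(-r*dt) = 0.982652
Stock lattice S(k, j) with j the centered position index:
  k=0: S(0,+0) = 1.1000
  k=1: S(1,-1) = 0.7450; S(1,+0) = 1.1000; S(1,+1) = 1.6242
  k=2: S(2,-2) = 0.5045; S(2,-1) = 0.7450; S(2,+0) = 1.1000; S(2,+1) = 1.6242; S(2,+2) = 2.3982
  k=3: S(3,-3) = 0.3417; S(3,-2) = 0.5045; S(3,-1) = 0.7450; S(3,+0) = 1.1000; S(3,+1) = 1.6242; S(3,+2) = 2.3982; S(3,+3) = 3.5411
Terminal payoffs V(N, j) = max(S_T - K, 0):
  V(3,-3) = 0.000000; V(3,-2) = 0.000000; V(3,-1) = 0.000000; V(3,+0) = 0.000000; V(3,+1) = 0.454210; V(3,+2) = 1.228235; V(3,+3) = 2.371125
Backward induction: V(k, j) = exp(-r*dt) * [p_u * V(k+1, j+1) + p_m * V(k+1, j) + p_d * V(k+1, j-1)]
  V(2,-2) = exp(-r*dt) * [p_u*0.000000 + p_m*0.000000 + p_d*0.000000] = 0.000000
  V(2,-1) = exp(-r*dt) * [p_u*0.000000 + p_m*0.000000 + p_d*0.000000] = 0.000000
  V(2,+0) = exp(-r*dt) * [p_u*0.454210 + p_m*0.000000 + p_d*0.000000] = 0.065620
  V(2,+1) = exp(-r*dt) * [p_u*1.228235 + p_m*0.454210 + p_d*0.000000] = 0.474997
  V(2,+2) = exp(-r*dt) * [p_u*2.371125 + p_m*1.228235 + p_d*0.454210] = 1.230333
  V(1,-1) = exp(-r*dt) * [p_u*0.065620 + p_m*0.000000 + p_d*0.000000] = 0.009480
  V(1,+0) = exp(-r*dt) * [p_u*0.474997 + p_m*0.065620 + p_d*0.000000] = 0.111611
  V(1,+1) = exp(-r*dt) * [p_u*1.230333 + p_m*0.474997 + p_d*0.065620] = 0.500931
  V(0,+0) = exp(-r*dt) * [p_u*0.500931 + p_m*0.111611 + p_d*0.009480] = 0.147222


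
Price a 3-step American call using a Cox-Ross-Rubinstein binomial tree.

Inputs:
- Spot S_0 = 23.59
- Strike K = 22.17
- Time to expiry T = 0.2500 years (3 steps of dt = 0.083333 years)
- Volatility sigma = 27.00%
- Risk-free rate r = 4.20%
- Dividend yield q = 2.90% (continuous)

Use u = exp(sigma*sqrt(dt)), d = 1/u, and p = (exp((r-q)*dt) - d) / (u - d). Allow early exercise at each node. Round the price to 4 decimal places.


dt = T/N = 0.083333
u = exp(sigma*sqrt(dt)) = 1.081060; d = 1/u = 0.925018
p = (exp((r-q)*dt) - d) / (u - d) = 0.487471
Discount per step: exp(-r*dt) = 0.996506
Stock lattice S(k, i) with i counting down-moves:
  k=0: S(0,0) = 23.5900
  k=1: S(1,0) = 25.5022; S(1,1) = 21.8212
  k=2: S(2,0) = 27.5694; S(2,1) = 23.5900; S(2,2) = 20.1850
  k=3: S(3,0) = 29.8042; S(3,1) = 25.5022; S(3,2) = 21.8212; S(3,3) = 18.6715
Terminal payoffs V(N, i) = max(S_T - K, 0):
  V(3,0) = 7.634213; V(3,1) = 3.332212; V(3,2) = 0.000000; V(3,3) = 0.000000
Backward induction: V(k, i) = exp(-r*dt) * [p * V(k+1, i) + (1-p) * V(k+1, i+1)]; then take max(V_cont, immediate exercise) for American.
  V(2,0) = exp(-r*dt) * [p*7.634213 + (1-p)*3.332212] = 5.410341; exercise = 5.399428; V(2,0) = max -> 5.410341
  V(2,1) = exp(-r*dt) * [p*3.332212 + (1-p)*0.000000] = 1.618680; exercise = 1.420000; V(2,1) = max -> 1.618680
  V(2,2) = exp(-r*dt) * [p*0.000000 + (1-p)*0.000000] = 0.000000; exercise = 0.000000; V(2,2) = max -> 0.000000
  V(1,0) = exp(-r*dt) * [p*5.410341 + (1-p)*1.618680] = 3.454890; exercise = 3.332212; V(1,0) = max -> 3.454890
  V(1,1) = exp(-r*dt) * [p*1.618680 + (1-p)*0.000000] = 0.786302; exercise = 0.000000; V(1,1) = max -> 0.786302
  V(0,0) = exp(-r*dt) * [p*3.454890 + (1-p)*0.786302] = 2.079868; exercise = 1.420000; V(0,0) = max -> 2.079868

Answer: Price = V(0,0) = 2.0799
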